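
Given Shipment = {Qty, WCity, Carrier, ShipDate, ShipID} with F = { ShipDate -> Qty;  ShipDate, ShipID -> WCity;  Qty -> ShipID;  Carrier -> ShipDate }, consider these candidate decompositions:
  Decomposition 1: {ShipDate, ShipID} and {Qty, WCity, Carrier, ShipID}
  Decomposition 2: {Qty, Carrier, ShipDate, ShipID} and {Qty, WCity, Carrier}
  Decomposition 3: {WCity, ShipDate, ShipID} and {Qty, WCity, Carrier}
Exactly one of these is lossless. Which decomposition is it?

Decomposition 1: common = {ShipID}, closure = {ShipID} → lossy.
Decomposition 2: common = {Qty, Carrier}, closure = {Qty, WCity, Carrier, ShipDate, ShipID} → lossless.
Decomposition 3: common = {WCity}, closure = {WCity} → lossy.

Decomposition 2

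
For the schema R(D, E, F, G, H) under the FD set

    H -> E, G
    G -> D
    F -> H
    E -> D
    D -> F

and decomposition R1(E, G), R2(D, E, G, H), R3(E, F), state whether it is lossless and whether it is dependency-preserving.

Lossless test (chase): Rows 1 and 2 agree on G; apply G→D and equate their D entries. Rows 1 and 3 agree on E; apply E→D and equate their D entries. Rows 1 and 2 agree on D; apply D→F and equate their F entries. Rows 1 and 3 agree on D; apply D→F and equate their F entries. Rows 1 and 2 agree on F; apply F→H and equate their H entries. Rows 1 and 3 agree on F; apply F→H and equate their H entries. Rows 1 and 3 agree on H; apply H→E, G and equate their E, G entries. Row 1 is now all distinguished symbols — the join is lossless.
Dependency preservation: F → H; D → F are not contained in any single fragment, but the restricted closure of each left-hand side across the fragments still reaches the right-hand side; the remaining FDs each lie inside some fragment. All dependencies are preserved.

lossless and dependency-preserving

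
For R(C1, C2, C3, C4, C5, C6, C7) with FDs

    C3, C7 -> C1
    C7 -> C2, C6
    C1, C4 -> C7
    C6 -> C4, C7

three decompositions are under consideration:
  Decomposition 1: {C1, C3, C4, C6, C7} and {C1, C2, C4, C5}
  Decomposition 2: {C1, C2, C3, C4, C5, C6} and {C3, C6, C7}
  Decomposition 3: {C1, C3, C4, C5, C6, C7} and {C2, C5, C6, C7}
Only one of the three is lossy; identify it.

Decomposition 1: common = {C1, C4}, closure = {C1, C2, C4, C6, C7} → lossy.
Decomposition 2: common = {C3, C6}, closure = {C1, C2, C3, C4, C6, C7} → lossless.
Decomposition 3: common = {C5, C6, C7}, closure = {C2, C4, C5, C6, C7} → lossless.

Decomposition 1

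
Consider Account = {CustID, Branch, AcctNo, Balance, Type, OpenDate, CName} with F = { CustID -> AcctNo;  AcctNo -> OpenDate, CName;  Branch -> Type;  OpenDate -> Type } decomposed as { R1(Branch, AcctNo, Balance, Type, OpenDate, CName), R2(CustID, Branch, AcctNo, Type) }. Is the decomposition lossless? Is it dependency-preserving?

Lossless test: (Branch, AcctNo, Type)⁺ = {Branch, AcctNo, Type, OpenDate, CName}, which is a superkey of neither fragment — lossy.
Dependency preservation: every FD's attributes lie within a single fragment, so each can be enforced locally — preserved.

lossy but dependency-preserving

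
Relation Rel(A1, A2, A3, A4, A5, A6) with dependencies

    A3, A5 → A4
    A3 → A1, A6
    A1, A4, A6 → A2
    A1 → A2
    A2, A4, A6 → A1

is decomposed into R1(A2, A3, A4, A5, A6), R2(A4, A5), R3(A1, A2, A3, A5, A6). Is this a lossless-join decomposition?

Chase test. Columns are A1, A2, A3, A4, A5, A6; row i has aⱼ where attribute j ∈ Ri, else bᵢⱼ.
Initial tableau (one row per fragment):
  row 1: b11 a2 a3 a4 a5 a6
  row 2: b21 b22 b23 a4 a5 b26
  row 3: a1 a2 a3 b34 a5 a6
Rows 1 and 3 agree on A3, A5; apply A3, A5→A4 and equate their A4 entries.
Rows 1 and 3 agree on A3; apply A3→A1, A6 and equate their A1, A6 entries.
Row 1 is now all distinguished symbols — the join is lossless.

Yes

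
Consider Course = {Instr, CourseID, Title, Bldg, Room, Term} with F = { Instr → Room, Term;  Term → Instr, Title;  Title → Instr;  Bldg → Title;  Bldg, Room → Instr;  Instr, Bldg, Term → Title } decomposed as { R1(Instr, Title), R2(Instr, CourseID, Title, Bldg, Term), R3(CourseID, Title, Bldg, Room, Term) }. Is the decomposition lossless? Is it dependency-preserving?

lossless and dependency-preserving

Lossless test (chase): Rows 1 and 2 agree on Instr; apply Instr→Room, Term and equate their Room, Term entries. Rows 1 and 3 agree on Term; apply Term→Instr, Title and equate their Instr, Title entries. Rows 1 and 3 agree on Instr; apply Instr→Room, Term and equate their Room, Term entries. Row 2 is now all distinguished symbols — the join is lossless.
Dependency preservation: Instr → Room, Term; Bldg, Room → Instr are not contained in any single fragment, but the restricted closure of each left-hand side across the fragments still reaches the right-hand side; the remaining FDs each lie inside some fragment. All dependencies are preserved.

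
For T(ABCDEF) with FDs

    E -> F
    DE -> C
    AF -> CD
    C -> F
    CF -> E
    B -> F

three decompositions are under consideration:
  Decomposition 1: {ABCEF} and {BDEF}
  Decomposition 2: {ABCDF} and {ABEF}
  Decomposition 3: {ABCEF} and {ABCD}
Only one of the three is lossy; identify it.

Decomposition 1: common = {BEF}, closure = {BEF} → lossy.
Decomposition 2: common = {ABF}, closure = {ABCDEF} → lossless.
Decomposition 3: common = {ABC}, closure = {ABCDEF} → lossless.

Decomposition 1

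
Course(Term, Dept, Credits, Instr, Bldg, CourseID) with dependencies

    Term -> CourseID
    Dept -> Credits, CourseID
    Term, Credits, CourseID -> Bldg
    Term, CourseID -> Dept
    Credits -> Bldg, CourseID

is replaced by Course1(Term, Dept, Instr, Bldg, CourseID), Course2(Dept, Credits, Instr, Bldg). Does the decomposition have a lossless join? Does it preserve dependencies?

Lossless test: (Dept, Instr, Bldg)⁺ = {Dept, Credits, Instr, Bldg, CourseID}, which contains all of one fragment — lossless.
Dependency preservation: the restricted closure of {Credits} across the fragments never reaches {Bldg, CourseID}, so Credits → Bldg, CourseID cannot be enforced without a join — not preserved.

lossless but not dependency-preserving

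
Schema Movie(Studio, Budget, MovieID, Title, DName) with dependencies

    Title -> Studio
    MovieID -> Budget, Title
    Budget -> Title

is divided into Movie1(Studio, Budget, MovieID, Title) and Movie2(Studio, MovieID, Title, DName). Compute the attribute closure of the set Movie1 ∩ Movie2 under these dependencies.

Studio, Budget, MovieID, Title

Movie1 ∩ Movie2 = {Studio, MovieID, Title}.
MovieID → Budget, Title applies, adding Budget
Closure: {Studio, Budget, MovieID, Title}.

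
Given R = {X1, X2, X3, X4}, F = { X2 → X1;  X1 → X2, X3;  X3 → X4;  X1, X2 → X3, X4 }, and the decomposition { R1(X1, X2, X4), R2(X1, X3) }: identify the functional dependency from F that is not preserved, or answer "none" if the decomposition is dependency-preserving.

Check X3 → X4: no single fragment contains all of {X3, X4}, and the restricted closure of {X3} across the fragments never reaches {X4}.
X2 → X1 is preserved.
X1 → X2, X3 is preserved.
X1, X2 → X3, X4 is preserved.

X3 → X4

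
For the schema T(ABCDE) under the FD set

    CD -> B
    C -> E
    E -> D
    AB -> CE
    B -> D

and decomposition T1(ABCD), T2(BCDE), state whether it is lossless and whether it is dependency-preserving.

lossless and dependency-preserving

Lossless test: (BCD)⁺ = {BCDE}, which contains all of one fragment — lossless.
Dependency preservation: AB → CE is not contained in any single fragment, but the restricted closure of its left-hand side across the fragments still reaches the right-hand side; the remaining FDs each lie inside some fragment. All dependencies are preserved.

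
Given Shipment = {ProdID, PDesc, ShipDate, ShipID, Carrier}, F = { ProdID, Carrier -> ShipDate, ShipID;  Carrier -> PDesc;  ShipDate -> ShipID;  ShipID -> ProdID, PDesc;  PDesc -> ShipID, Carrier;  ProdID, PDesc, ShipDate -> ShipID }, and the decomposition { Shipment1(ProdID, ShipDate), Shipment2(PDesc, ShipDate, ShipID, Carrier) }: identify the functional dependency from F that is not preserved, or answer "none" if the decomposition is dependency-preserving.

none

ProdID, Carrier → ShipDate, ShipID: restricted closure across fragments reaches ShipDate, ShipID.
Carrier → PDesc lies within Shipment2.
ShipDate → ShipID lies within Shipment2.
ShipID → ProdID, PDesc: restricted closure across fragments reaches ProdID, PDesc.
PDesc → ShipID, Carrier lies within Shipment2.
ProdID, PDesc, ShipDate → ShipID: restricted closure across fragments reaches ShipID.
Every dependency is enforceable on the fragments, so the decomposition is dependency-preserving.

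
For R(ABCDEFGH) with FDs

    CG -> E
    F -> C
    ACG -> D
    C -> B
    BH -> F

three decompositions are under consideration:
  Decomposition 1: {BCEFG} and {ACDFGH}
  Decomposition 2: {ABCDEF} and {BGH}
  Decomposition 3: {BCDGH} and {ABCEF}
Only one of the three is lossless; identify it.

Decomposition 1

Decomposition 1: common = {CFG}, closure = {BCEFG} → lossless.
Decomposition 2: common = {B}, closure = {B} → lossy.
Decomposition 3: common = {BC}, closure = {BC} → lossy.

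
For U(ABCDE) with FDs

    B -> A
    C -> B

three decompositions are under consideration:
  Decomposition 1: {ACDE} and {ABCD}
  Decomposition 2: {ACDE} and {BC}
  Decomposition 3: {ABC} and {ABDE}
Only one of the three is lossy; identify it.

Decomposition 1: common = {ACD}, closure = {ABCD} → lossless.
Decomposition 2: common = {C}, closure = {ABC} → lossless.
Decomposition 3: common = {AB}, closure = {AB} → lossy.

Decomposition 3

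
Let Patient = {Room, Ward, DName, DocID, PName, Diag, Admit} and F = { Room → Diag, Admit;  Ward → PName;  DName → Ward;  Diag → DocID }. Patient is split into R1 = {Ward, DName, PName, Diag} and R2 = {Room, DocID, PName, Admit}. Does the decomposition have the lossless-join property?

Common attributes: R1 ∩ R2 = {PName}.
No dependency enlarges {PName}, so (PName)⁺ = {PName}.
The closure contains neither all of R1 = {Ward, DName, PName, Diag} nor all of R2 = {Room, DocID, PName, Admit}, so the common attributes are not a superkey of either fragment. The join is lossy.

No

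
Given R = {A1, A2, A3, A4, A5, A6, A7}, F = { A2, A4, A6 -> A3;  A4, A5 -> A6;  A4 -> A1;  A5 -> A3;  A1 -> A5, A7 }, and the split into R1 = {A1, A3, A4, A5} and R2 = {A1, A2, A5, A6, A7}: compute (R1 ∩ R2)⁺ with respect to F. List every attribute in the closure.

A1, A3, A5, A7

R1 ∩ R2 = {A1, A5}.
A5 → A3 applies, adding A3
A1 → A5, A7 applies, adding A7
Closure: {A1, A3, A5, A7}.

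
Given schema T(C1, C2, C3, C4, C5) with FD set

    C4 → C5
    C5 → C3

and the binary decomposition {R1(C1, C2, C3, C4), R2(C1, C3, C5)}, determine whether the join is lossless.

No

Common attributes: R1 ∩ R2 = {C1, C3}.
No dependency enlarges {C1, C3}, so (C1, C3)⁺ = {C1, C3}.
The closure contains neither all of R1 = {C1, C2, C3, C4} nor all of R2 = {C1, C3, C5}, so the common attributes are not a superkey of either fragment. The join is lossy.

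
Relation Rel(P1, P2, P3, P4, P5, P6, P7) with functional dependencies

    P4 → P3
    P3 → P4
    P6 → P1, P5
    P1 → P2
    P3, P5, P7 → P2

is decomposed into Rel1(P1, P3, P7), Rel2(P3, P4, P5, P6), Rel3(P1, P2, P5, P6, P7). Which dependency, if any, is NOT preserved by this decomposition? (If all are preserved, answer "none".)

P3, P5, P7 → P2

Check P3, P5, P7 → P2: no single fragment contains all of {P2, P3, P5, P7}, and the restricted closure of {P3, P5, P7} across the fragments never reaches {P2}.
P4 → P3 is preserved.
P3 → P4 is preserved.
P6 → P1, P5 is preserved.
P1 → P2 is preserved.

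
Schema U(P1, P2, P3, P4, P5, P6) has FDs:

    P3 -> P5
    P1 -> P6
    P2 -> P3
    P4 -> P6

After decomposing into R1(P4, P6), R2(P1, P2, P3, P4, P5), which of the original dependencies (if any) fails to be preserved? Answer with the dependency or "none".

P1 -> P6

Check P1 → P6: no single fragment contains all of {P1, P6}, and the restricted closure of {P1} across the fragments never reaches {P6}.
P3 → P5 is preserved.
P2 → P3 is preserved.
P4 → P6 is preserved.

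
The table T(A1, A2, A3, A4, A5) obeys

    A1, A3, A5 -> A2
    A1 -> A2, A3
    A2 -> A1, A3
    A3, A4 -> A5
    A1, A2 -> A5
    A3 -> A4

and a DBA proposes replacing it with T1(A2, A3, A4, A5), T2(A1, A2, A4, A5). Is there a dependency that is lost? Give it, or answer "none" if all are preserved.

none

A1, A3, A5 → A2: restricted closure across fragments reaches A2.
A1 → A2, A3: restricted closure across fragments reaches A2, A3.
A2 → A1, A3: restricted closure across fragments reaches A1, A3.
A3, A4 → A5 lies within T1.
A1, A2 → A5 lies within T2.
A3 → A4 lies within T1.
Every dependency is enforceable on the fragments, so the decomposition is dependency-preserving.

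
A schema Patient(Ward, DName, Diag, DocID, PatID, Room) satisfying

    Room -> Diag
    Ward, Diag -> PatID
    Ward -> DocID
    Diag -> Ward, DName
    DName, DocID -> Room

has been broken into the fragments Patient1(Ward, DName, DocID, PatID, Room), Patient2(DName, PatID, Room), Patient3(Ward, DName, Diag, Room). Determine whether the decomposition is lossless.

Yes

Chase test. Columns are Ward, DName, Diag, DocID, PatID, Room; row i has aⱼ where attribute j ∈ Patienti, else bᵢⱼ.
Initial tableau (one row per fragment):
  row 1: a1 a2 b13 a4 a5 a6
  row 2: b21 a2 b23 b24 a5 a6
  row 3: a1 a2 a3 b34 b35 a6
Rows 1 and 2 agree on Room; apply Room→Diag and equate their Diag entries.
Rows 1 and 3 agree on Room; apply Room→Diag and equate their Diag entries.
Rows 1 and 3 agree on Ward, Diag; apply Ward, Diag→PatID and equate their PatID entries.
Rows 1 and 3 agree on Ward; apply Ward→DocID and equate their DocID entries.
Rows 1 and 2 agree on Diag; apply Diag→Ward, DName and equate their Ward, DName entries.
Rows 1 and 2 agree on Ward; apply Ward→DocID and equate their DocID entries.
Row 1 is now all distinguished symbols — the join is lossless.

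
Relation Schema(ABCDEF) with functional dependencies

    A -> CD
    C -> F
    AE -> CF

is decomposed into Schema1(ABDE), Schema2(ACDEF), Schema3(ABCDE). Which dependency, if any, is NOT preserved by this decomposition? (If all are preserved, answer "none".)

none

A → CD lies within Schema2.
C → F lies within Schema2.
AE → CF lies within Schema2.
Every dependency is enforceable on the fragments, so the decomposition is dependency-preserving.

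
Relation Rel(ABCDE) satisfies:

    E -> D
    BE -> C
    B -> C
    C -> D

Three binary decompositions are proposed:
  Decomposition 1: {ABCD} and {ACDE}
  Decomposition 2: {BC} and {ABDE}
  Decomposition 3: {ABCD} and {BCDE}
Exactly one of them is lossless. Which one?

Decomposition 2

Decomposition 1: common = {ACD}, closure = {ACD} → lossy.
Decomposition 2: common = {B}, closure = {BCD} → lossless.
Decomposition 3: common = {BCD}, closure = {BCD} → lossy.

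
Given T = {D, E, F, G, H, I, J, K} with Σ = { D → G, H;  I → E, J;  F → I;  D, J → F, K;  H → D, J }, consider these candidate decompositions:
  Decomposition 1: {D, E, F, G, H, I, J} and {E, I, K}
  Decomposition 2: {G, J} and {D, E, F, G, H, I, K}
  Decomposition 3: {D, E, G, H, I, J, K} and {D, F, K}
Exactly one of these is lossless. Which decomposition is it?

Decomposition 1: common = {E, I}, closure = {E, I, J} → lossy.
Decomposition 2: common = {G}, closure = {G} → lossy.
Decomposition 3: common = {D, K}, closure = {D, E, F, G, H, I, J, K} → lossless.

Decomposition 3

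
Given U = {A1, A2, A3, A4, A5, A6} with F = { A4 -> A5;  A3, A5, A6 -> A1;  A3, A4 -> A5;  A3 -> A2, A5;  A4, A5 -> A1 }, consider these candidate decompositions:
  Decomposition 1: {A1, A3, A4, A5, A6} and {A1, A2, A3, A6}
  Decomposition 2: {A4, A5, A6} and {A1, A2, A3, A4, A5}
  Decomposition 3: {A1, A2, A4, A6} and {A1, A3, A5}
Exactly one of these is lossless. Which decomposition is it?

Decomposition 1

Decomposition 1: common = {A1, A3, A6}, closure = {A1, A2, A3, A5, A6} → lossless.
Decomposition 2: common = {A4, A5}, closure = {A1, A4, A5} → lossy.
Decomposition 3: common = {A1}, closure = {A1} → lossy.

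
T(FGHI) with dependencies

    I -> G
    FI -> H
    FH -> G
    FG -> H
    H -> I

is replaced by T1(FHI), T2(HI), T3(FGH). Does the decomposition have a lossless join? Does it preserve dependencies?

Lossless test (chase): Rows 1 and 2 agree on I; apply I→G and equate their G entries. Rows 1 and 3 agree on FH; apply FH→G and equate their G entries. Rows 1 and 3 agree on H; apply H→I and equate their I entries. Row 1 is now all distinguished symbols — the join is lossless.
Dependency preservation: the restricted closure of {I} across the fragments never reaches {G}, so I → G cannot be enforced without a join — not preserved.

lossless but not dependency-preserving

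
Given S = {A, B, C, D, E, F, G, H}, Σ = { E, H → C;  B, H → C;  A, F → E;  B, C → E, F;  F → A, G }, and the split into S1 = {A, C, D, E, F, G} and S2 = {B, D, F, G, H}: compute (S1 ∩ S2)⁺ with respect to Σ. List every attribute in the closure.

A, D, E, F, G

S1 ∩ S2 = {D, F, G}.
F → A, G applies, adding A
A, F → E applies, adding E
Closure: {A, D, E, F, G}.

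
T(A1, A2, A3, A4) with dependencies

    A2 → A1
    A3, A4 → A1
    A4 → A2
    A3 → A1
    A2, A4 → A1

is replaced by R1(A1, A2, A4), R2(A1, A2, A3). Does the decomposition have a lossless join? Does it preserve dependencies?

Lossless test: (A1, A2)⁺ = {A1, A2}, which is a superkey of neither fragment — lossy.
Dependency preservation: A3, A4 → A1 is not contained in any single fragment, but the restricted closure of its left-hand side across the fragments still reaches the right-hand side; the remaining FDs each lie inside some fragment. All dependencies are preserved.

lossy but dependency-preserving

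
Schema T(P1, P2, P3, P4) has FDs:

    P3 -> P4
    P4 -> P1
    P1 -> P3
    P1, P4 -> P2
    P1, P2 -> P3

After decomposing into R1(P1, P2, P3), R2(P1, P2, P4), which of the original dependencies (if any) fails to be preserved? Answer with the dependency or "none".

none

P3 → P4: restricted closure across fragments reaches P4.
P4 → P1 lies within R2.
P1 → P3 lies within R1.
P1, P4 → P2 lies within R2.
P1, P2 → P3 lies within R1.
Every dependency is enforceable on the fragments, so the decomposition is dependency-preserving.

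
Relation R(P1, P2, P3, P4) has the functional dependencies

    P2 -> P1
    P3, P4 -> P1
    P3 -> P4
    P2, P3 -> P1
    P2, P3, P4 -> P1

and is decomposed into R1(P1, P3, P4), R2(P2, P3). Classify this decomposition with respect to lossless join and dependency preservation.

lossless but not dependency-preserving

Lossless test: (P3)⁺ = {P1, P3, P4}, which contains all of one fragment — lossless.
Dependency preservation: the restricted closure of {P2} across the fragments never reaches {P1}, so P2 → P1 cannot be enforced without a join — not preserved.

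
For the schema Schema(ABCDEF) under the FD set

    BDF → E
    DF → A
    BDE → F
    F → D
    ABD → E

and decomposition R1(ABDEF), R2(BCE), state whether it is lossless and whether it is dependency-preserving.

lossy but dependency-preserving

Lossless test: (BE)⁺ = {BE}, which is a superkey of neither fragment — lossy.
Dependency preservation: every FD's attributes lie within a single fragment, so each can be enforced locally — preserved.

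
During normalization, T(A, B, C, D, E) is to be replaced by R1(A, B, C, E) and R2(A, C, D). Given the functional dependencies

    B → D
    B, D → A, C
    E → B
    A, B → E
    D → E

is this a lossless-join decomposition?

Common attributes: R1 ∩ R2 = {A, C}.
No dependency enlarges {A, C}, so (A, C)⁺ = {A, C}.
The closure contains neither all of R1 = {A, B, C, E} nor all of R2 = {A, C, D}, so the common attributes are not a superkey of either fragment. The join is lossy.

No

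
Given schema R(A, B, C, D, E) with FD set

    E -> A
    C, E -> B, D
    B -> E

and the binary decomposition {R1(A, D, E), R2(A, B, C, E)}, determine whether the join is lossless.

No

Common attributes: R1 ∩ R2 = {A, E}.
No dependency enlarges {A, E}, so (A, E)⁺ = {A, E}.
The closure contains neither all of R1 = {A, D, E} nor all of R2 = {A, B, C, E}, so the common attributes are not a superkey of either fragment. The join is lossy.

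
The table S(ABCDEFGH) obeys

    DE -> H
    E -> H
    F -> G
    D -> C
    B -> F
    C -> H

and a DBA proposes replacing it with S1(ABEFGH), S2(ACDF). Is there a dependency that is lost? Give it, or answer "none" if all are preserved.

C -> H

Check C → H: no single fragment contains all of {CH}, and the restricted closure of {C} across the fragments never reaches {H}.
DE → H is preserved.
E → H is preserved.
F → G is preserved.
D → C is preserved.
B → F is preserved.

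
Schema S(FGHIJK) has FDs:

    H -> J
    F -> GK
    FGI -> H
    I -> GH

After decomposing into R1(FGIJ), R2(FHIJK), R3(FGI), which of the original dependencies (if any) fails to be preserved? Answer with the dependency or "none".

none

H → J lies within R2.
F → GK: restricted closure across fragments reaches GK.
FGI → H: restricted closure across fragments reaches H.
I → GH: restricted closure across fragments reaches GH.
Every dependency is enforceable on the fragments, so the decomposition is dependency-preserving.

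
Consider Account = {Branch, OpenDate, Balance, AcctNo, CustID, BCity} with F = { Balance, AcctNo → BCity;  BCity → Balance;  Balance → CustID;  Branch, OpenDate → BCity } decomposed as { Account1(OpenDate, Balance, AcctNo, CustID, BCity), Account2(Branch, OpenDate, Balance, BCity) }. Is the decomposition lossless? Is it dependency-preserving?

lossy but dependency-preserving

Lossless test: (OpenDate, Balance, BCity)⁺ = {OpenDate, Balance, CustID, BCity}, which is a superkey of neither fragment — lossy.
Dependency preservation: every FD's attributes lie within a single fragment, so each can be enforced locally — preserved.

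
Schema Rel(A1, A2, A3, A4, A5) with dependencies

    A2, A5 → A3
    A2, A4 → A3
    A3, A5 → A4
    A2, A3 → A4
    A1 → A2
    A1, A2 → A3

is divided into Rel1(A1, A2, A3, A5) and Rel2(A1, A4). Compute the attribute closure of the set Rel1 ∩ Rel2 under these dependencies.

A1, A2, A3, A4

Rel1 ∩ Rel2 = {A1}.
A1 → A2 applies, adding A2
A1, A2 → A3 applies, adding A3
A2, A3 → A4 applies, adding A4
Closure: {A1, A2, A3, A4}.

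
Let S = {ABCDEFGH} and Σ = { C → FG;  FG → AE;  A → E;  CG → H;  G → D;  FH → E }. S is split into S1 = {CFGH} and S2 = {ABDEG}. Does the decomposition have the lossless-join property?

No

Common attributes: S1 ∩ S2 = {G}.
Closure of {G}: G → D applies, adding D. So (G)⁺ = {DG}.
The closure contains neither all of S1 = {CFGH} nor all of S2 = {ABDEG}, so the common attributes are not a superkey of either fragment. The join is lossy.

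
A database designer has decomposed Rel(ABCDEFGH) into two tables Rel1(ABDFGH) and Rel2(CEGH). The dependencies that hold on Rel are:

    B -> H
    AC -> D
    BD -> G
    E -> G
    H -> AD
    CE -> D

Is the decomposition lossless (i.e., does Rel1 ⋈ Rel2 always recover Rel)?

No

Common attributes: Rel1 ∩ Rel2 = {GH}.
Closure of {GH}: H → AD applies, adding AD. So (GH)⁺ = {ADGH}.
The closure contains neither all of Rel1 = {ABDFGH} nor all of Rel2 = {CEGH}, so the common attributes are not a superkey of either fragment. The join is lossy.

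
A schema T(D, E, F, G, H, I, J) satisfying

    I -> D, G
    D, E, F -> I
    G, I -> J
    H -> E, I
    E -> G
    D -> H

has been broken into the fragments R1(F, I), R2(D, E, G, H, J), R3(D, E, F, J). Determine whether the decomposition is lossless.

Chase test. Columns are D, E, F, G, H, I, J; row i has aⱼ where attribute j ∈ Ri, else bᵢⱼ.
Initial tableau (one row per fragment):
  row 1: b11 b12 a3 b14 b15 a6 b17
  row 2: a1 a2 b23 a4 a5 b26 a7
  row 3: a1 a2 a3 b34 b35 b36 a7
Rows 2 and 3 agree on E; apply E→G and equate their G entries.
Rows 2 and 3 agree on D; apply D→H and equate their H entries.
Rows 2 and 3 agree on H; apply H→E, I and equate their E, I entries.
No row becomes fully distinguished — the join is lossy.

No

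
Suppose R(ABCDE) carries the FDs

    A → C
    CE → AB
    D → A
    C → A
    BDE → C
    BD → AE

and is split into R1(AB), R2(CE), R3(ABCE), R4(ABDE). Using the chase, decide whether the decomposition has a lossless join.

Chase test. Columns are ABCDE; row i has aⱼ where attribute j ∈ Ri, else bᵢⱼ.
Initial tableau (one row per fragment):
  row 1: a1 a2 b13 b14 b15
  row 2: b21 b22 a3 b24 a5
  row 3: a1 a2 a3 b34 a5
  row 4: a1 a2 b43 a4 a5
Rows 1 and 3 agree on A; apply A→C and equate their C entries.
Rows 1 and 4 agree on A; apply A→C and equate their C entries.
Rows 2 and 3 agree on CE; apply CE→AB and equate their AB entries.
Row 4 is now all distinguished symbols — the join is lossless.

Yes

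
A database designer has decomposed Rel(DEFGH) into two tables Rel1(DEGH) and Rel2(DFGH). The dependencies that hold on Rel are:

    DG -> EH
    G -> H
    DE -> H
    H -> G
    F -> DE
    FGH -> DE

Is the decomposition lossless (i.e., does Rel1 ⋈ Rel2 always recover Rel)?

Common attributes: Rel1 ∩ Rel2 = {DGH}.
Closure of {DGH}: DG → EH applies, adding E. So (DGH)⁺ = {DEGH}.
This closure contains every attribute of Rel1, so Rel1 ∩ Rel2 → Rel1. The join is lossless.

Yes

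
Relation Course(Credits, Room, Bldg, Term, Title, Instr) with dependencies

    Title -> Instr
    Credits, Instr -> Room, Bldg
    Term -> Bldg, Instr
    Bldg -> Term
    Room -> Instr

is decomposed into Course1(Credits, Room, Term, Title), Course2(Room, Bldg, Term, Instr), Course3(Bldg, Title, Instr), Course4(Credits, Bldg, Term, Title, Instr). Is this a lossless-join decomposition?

Yes

Chase test. Columns are Credits, Room, Bldg, Term, Title, Instr; row i has aⱼ where attribute j ∈ Coursei, else bᵢⱼ.
Initial tableau (one row per fragment):
  row 1: a1 a2 b13 a4 a5 b16
  row 2: b21 a2 a3 a4 b25 a6
  row 3: b31 b32 a3 b34 a5 a6
  row 4: a1 b42 a3 a4 a5 a6
Rows 1 and 3 agree on Title; apply Title→Instr and equate their Instr entries.
Rows 1 and 4 agree on Credits, Instr; apply Credits, Instr→Room, Bldg and equate their Room, Bldg entries.
Rows 1 and 3 agree on Bldg; apply Bldg→Term and equate their Term entries.
Row 1 is now all distinguished symbols — the join is lossless.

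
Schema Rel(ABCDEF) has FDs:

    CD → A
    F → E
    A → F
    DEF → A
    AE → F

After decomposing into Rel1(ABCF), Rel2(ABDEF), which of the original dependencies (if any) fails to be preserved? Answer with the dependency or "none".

Check CD → A: no single fragment contains all of {ACD}, and the restricted closure of {CD} across the fragments never reaches {A}.
F → E is preserved.
A → F is preserved.
DEF → A is preserved.
AE → F is preserved.

CD → A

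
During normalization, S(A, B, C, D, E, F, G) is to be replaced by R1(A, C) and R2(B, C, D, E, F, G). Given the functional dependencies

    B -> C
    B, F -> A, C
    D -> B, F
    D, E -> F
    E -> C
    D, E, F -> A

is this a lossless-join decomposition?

No

Common attributes: R1 ∩ R2 = {C}.
No dependency enlarges {C}, so (C)⁺ = {C}.
The closure contains neither all of R1 = {A, C} nor all of R2 = {B, C, D, E, F, G}, so the common attributes are not a superkey of either fragment. The join is lossy.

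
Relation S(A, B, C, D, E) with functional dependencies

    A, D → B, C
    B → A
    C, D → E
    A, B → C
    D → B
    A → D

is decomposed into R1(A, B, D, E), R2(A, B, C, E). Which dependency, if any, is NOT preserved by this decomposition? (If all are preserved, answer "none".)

A, D → B, C: restricted closure across fragments reaches B, C.
B → A lies within R1.
C, D → E: restricted closure across fragments reaches E.
A, B → C lies within R2.
D → B lies within R1.
A → D lies within R1.
Every dependency is enforceable on the fragments, so the decomposition is dependency-preserving.

none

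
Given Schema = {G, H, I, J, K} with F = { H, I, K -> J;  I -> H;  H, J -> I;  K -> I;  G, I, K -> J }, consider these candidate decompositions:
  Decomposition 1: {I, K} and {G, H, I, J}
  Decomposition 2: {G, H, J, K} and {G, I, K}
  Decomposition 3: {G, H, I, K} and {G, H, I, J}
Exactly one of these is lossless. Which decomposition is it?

Decomposition 1: common = {I}, closure = {H, I} → lossy.
Decomposition 2: common = {G, K}, closure = {G, H, I, J, K} → lossless.
Decomposition 3: common = {G, H, I}, closure = {G, H, I} → lossy.

Decomposition 2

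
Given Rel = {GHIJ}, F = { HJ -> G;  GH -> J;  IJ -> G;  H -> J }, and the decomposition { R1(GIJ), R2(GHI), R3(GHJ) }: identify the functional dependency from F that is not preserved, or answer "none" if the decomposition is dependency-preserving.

none

HJ → G lies within R3.
GH → J lies within R3.
IJ → G lies within R1.
H → J lies within R3.
Every dependency is enforceable on the fragments, so the decomposition is dependency-preserving.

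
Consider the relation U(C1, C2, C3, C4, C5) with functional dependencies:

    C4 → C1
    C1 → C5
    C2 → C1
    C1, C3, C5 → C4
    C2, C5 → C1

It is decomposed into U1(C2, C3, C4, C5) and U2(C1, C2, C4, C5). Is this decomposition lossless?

Common attributes: U1 ∩ U2 = {C2, C4, C5}.
Closure of {C2, C4, C5}: C4 → C1 applies, adding C1. So (C2, C4, C5)⁺ = {C1, C2, C4, C5}.
This closure contains every attribute of U2, so U1 ∩ U2 → U2. The join is lossless.

Yes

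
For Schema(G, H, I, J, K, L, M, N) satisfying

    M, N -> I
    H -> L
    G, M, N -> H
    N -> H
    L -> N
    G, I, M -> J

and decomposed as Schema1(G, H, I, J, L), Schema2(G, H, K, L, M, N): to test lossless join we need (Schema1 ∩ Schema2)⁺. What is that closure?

G, H, L, N

Schema1 ∩ Schema2 = {G, H, L}.
L → N applies, adding N
Closure: {G, H, L, N}.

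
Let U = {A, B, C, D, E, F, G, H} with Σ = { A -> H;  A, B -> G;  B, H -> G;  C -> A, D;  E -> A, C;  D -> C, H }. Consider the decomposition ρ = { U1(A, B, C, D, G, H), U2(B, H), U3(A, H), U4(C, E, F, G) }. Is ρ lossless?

No

Chase test. Columns are A, B, C, D, E, F, G, H; row i has aⱼ where attribute j ∈ Ui, else bᵢⱼ.
Initial tableau (one row per fragment):
  row 1: a1 a2 a3 a4 b15 b16 a7 a8
  row 2: b21 a2 b23 b24 b25 b26 b27 a8
  row 3: a1 b32 b33 b34 b35 b36 b37 a8
  row 4: b41 b42 a3 b44 a5 a6 a7 b48
Rows 1 and 2 agree on B, H; apply B, H→G and equate their G entries.
Rows 1 and 4 agree on C; apply C→A, D and equate their A, D entries.
Rows 1 and 4 agree on D; apply D→C, H and equate their C, H entries.
No row becomes fully distinguished — the join is lossy.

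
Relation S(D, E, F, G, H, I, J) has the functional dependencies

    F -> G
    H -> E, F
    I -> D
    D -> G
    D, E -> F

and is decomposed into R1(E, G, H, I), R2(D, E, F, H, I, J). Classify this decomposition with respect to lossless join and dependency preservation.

Lossless test: (E, H, I)⁺ = {D, E, F, G, H, I}, which contains all of one fragment — lossless.
Dependency preservation: the restricted closure of {F} across the fragments never reaches {G}, so F → G cannot be enforced without a join — not preserved.

lossless but not dependency-preserving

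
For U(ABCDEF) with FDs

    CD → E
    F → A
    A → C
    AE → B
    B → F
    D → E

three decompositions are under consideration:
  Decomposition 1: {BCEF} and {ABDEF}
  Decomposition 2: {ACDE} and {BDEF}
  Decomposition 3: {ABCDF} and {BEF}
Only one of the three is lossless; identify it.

Decomposition 1: common = {BEF}, closure = {ABCEF} → lossless.
Decomposition 2: common = {DE}, closure = {DE} → lossy.
Decomposition 3: common = {BF}, closure = {ABCF} → lossy.

Decomposition 1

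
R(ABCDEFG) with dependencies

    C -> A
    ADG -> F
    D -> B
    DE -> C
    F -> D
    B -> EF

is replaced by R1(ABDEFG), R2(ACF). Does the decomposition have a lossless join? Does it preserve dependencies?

Lossless test: (AF)⁺ = {ABCDEF}, which contains all of one fragment — lossless.
Dependency preservation: DE → C is not contained in any single fragment, but the restricted closure of its left-hand side across the fragments still reaches the right-hand side; the remaining FDs each lie inside some fragment. All dependencies are preserved.

lossless and dependency-preserving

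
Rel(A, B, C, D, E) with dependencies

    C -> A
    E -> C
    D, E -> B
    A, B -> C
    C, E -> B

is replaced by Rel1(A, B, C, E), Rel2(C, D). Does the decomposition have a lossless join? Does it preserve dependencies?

Lossless test: (C)⁺ = {A, C}, which is a superkey of neither fragment — lossy.
Dependency preservation: D, E → B is not contained in any single fragment, but the restricted closure of its left-hand side across the fragments still reaches the right-hand side; the remaining FDs each lie inside some fragment. All dependencies are preserved.

lossy but dependency-preserving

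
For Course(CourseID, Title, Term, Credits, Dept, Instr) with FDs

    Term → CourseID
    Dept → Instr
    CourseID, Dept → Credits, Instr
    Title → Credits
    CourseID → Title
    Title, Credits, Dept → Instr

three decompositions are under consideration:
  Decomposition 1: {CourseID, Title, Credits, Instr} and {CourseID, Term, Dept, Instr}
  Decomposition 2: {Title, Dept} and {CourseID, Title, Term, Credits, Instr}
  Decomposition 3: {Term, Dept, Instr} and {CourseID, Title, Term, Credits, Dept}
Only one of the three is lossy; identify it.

Decomposition 2

Decomposition 1: common = {CourseID, Instr}, closure = {CourseID, Title, Credits, Instr} → lossless.
Decomposition 2: common = {Title}, closure = {Title, Credits} → lossy.
Decomposition 3: common = {Term, Dept}, closure = {CourseID, Title, Term, Credits, Dept, Instr} → lossless.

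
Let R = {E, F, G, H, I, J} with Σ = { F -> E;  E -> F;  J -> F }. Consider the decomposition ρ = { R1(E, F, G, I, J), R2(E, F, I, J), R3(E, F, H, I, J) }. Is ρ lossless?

No

Chase test. Columns are E, F, G, H, I, J; row i has aⱼ where attribute j ∈ Ri, else bᵢⱼ.
Initial tableau (one row per fragment):
  row 1: a1 a2 a3 b14 a5 a6
  row 2: a1 a2 b23 b24 a5 a6
  row 3: a1 a2 b33 a4 a5 a6
No row becomes fully distinguished — the join is lossy.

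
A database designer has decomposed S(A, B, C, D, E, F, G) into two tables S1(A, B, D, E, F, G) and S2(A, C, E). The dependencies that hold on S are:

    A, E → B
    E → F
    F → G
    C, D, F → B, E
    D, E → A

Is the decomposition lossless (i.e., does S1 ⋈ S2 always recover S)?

Common attributes: S1 ∩ S2 = {A, E}.
Closure of {A, E}: A, E → B applies, adding B; E → F applies, adding F; F → G applies, adding G. So (A, E)⁺ = {A, B, E, F, G}.
The closure contains neither all of S1 = {A, B, D, E, F, G} nor all of S2 = {A, C, E}, so the common attributes are not a superkey of either fragment. The join is lossy.

No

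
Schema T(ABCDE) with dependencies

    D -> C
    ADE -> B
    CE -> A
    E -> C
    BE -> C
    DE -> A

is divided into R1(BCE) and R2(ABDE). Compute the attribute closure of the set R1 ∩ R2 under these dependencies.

R1 ∩ R2 = {BE}.
E → C applies, adding C
CE → A applies, adding A
Closure: {ABCE}.

ABCE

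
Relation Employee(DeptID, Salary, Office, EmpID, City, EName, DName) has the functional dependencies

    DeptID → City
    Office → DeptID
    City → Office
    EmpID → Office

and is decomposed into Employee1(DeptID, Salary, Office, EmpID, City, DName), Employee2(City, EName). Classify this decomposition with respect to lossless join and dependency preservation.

Lossless test: (City)⁺ = {DeptID, Office, City}, which is a superkey of neither fragment — lossy.
Dependency preservation: every FD's attributes lie within a single fragment, so each can be enforced locally — preserved.

lossy but dependency-preserving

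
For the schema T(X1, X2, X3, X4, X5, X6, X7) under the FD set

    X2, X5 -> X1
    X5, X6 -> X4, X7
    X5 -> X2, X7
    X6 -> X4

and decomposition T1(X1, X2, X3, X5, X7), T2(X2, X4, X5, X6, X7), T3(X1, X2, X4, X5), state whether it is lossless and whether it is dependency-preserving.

lossy but dependency-preserving

Lossless test (chase): Rows 1 and 2 agree on X2, X5; apply X2, X5→X1 and equate their X1 entries. Rows 1 and 3 agree on X5; apply X5→X2, X7 and equate their X2, X7 entries. No row becomes fully distinguished — the join is lossy.
Dependency preservation: every FD's attributes lie within a single fragment, so each can be enforced locally — preserved.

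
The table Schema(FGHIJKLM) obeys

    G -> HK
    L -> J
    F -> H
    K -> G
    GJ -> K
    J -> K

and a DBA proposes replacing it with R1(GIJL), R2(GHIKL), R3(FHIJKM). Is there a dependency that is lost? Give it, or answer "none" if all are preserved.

none

G → HK lies within R2.
L → J lies within R1.
F → H lies within R3.
K → G lies within R2.
GJ → K: restricted closure across fragments reaches K.
J → K lies within R3.
Every dependency is enforceable on the fragments, so the decomposition is dependency-preserving.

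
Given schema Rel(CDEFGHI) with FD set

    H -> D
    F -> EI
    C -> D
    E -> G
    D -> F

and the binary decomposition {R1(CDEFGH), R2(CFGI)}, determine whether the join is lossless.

Common attributes: R1 ∩ R2 = {CFG}.
Closure of {CFG}: F → EI applies, adding EI; C → D applies, adding D. So (CFG)⁺ = {CDEFGI}.
This closure contains every attribute of R2, so R1 ∩ R2 → R2. The join is lossless.

Yes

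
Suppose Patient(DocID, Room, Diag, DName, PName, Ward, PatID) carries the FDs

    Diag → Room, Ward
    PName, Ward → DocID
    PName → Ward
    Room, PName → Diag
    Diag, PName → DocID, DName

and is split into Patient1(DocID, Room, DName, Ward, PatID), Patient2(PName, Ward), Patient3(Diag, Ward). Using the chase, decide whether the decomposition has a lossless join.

No

Chase test. Columns are DocID, Room, Diag, DName, PName, Ward, PatID; row i has aⱼ where attribute j ∈ Patienti, else bᵢⱼ.
Initial tableau (one row per fragment):
  row 1: a1 a2 b13 a4 b15 a6 a7
  row 2: b21 b22 b23 b24 a5 a6 b27
  row 3: b31 b32 a3 b34 b35 a6 b37
No row becomes fully distinguished — the join is lossy.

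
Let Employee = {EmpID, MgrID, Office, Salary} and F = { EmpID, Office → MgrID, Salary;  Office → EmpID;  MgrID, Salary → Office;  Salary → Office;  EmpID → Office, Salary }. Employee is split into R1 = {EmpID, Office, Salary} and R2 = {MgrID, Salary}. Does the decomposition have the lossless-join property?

Yes

Common attributes: R1 ∩ R2 = {Salary}.
Closure of {Salary}: Salary → Office applies, adding Office; Office → EmpID applies, adding EmpID; EmpID, Office → MgrID, Salary applies, adding MgrID. So (Salary)⁺ = {EmpID, MgrID, Office, Salary}.
This closure contains every attribute of R1, so R1 ∩ R2 → R1. The join is lossless.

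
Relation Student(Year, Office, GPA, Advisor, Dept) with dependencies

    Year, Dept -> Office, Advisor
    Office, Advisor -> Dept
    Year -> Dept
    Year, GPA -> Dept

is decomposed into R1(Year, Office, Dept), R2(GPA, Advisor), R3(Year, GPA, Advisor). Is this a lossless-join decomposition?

Yes

Chase test. Columns are Year, Office, GPA, Advisor, Dept; row i has aⱼ where attribute j ∈ Ri, else bᵢⱼ.
Initial tableau (one row per fragment):
  row 1: a1 a2 b13 b14 a5
  row 2: b21 b22 a3 a4 b25
  row 3: a1 b32 a3 a4 b35
Rows 1 and 3 agree on Year; apply Year→Dept and equate their Dept entries.
Rows 1 and 3 agree on Year, Dept; apply Year, Dept→Office, Advisor and equate their Office, Advisor entries.
Row 3 is now all distinguished symbols — the join is lossless.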